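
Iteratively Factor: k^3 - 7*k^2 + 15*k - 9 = (k - 1)*(k^2 - 6*k + 9) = (k - 3)*(k - 1)*(k - 3)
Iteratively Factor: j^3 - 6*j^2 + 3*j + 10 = (j - 2)*(j^2 - 4*j - 5) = (j - 2)*(j + 1)*(j - 5)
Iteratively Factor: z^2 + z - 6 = (z - 2)*(z + 3)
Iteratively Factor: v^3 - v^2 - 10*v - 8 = (v + 1)*(v^2 - 2*v - 8) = (v - 4)*(v + 1)*(v + 2)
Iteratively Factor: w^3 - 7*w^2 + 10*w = (w - 2)*(w^2 - 5*w) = w*(w - 2)*(w - 5)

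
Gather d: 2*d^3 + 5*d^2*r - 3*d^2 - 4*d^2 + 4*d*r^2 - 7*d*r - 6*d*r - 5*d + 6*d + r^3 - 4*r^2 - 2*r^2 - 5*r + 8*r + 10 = 2*d^3 + d^2*(5*r - 7) + d*(4*r^2 - 13*r + 1) + r^3 - 6*r^2 + 3*r + 10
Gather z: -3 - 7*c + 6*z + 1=-7*c + 6*z - 2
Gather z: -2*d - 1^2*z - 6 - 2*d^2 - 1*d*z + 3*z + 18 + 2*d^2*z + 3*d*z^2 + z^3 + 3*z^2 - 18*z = -2*d^2 - 2*d + z^3 + z^2*(3*d + 3) + z*(2*d^2 - d - 16) + 12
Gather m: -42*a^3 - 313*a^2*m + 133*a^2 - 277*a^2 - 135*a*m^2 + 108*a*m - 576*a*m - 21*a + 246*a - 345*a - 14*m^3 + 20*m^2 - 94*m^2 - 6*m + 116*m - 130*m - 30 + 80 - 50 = -42*a^3 - 144*a^2 - 120*a - 14*m^3 + m^2*(-135*a - 74) + m*(-313*a^2 - 468*a - 20)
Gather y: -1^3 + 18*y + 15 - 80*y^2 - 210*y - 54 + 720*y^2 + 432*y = 640*y^2 + 240*y - 40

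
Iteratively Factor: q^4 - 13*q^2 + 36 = (q + 2)*(q^3 - 2*q^2 - 9*q + 18) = (q - 3)*(q + 2)*(q^2 + q - 6) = (q - 3)*(q + 2)*(q + 3)*(q - 2)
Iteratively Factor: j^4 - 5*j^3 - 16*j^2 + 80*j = (j)*(j^3 - 5*j^2 - 16*j + 80) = j*(j + 4)*(j^2 - 9*j + 20) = j*(j - 4)*(j + 4)*(j - 5)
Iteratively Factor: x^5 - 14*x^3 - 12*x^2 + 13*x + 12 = (x + 1)*(x^4 - x^3 - 13*x^2 + x + 12) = (x + 1)^2*(x^3 - 2*x^2 - 11*x + 12) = (x + 1)^2*(x + 3)*(x^2 - 5*x + 4) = (x - 1)*(x + 1)^2*(x + 3)*(x - 4)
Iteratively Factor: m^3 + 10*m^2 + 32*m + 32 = (m + 2)*(m^2 + 8*m + 16) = (m + 2)*(m + 4)*(m + 4)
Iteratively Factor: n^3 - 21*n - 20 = (n - 5)*(n^2 + 5*n + 4) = (n - 5)*(n + 4)*(n + 1)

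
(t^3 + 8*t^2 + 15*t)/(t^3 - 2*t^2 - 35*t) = (t + 3)/(t - 7)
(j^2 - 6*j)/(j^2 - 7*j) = (j - 6)/(j - 7)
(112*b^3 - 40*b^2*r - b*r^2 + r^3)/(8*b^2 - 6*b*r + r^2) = (-28*b^2 + 3*b*r + r^2)/(-2*b + r)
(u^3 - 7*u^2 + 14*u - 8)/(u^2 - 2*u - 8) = (u^2 - 3*u + 2)/(u + 2)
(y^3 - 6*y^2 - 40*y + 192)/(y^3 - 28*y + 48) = (y - 8)/(y - 2)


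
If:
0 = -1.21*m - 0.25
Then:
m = -0.21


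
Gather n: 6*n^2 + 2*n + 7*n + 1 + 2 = 6*n^2 + 9*n + 3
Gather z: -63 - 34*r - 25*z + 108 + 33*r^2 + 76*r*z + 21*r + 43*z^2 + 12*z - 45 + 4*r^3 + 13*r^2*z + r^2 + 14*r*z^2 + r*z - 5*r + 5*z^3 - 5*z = 4*r^3 + 34*r^2 - 18*r + 5*z^3 + z^2*(14*r + 43) + z*(13*r^2 + 77*r - 18)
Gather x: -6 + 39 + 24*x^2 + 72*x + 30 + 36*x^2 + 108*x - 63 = 60*x^2 + 180*x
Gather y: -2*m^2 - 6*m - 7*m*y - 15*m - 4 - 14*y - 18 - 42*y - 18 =-2*m^2 - 21*m + y*(-7*m - 56) - 40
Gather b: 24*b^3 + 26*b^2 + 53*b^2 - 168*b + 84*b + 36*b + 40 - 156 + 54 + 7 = 24*b^3 + 79*b^2 - 48*b - 55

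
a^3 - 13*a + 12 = (a - 3)*(a - 1)*(a + 4)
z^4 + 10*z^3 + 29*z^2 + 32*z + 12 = (z + 1)^2*(z + 2)*(z + 6)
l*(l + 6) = l^2 + 6*l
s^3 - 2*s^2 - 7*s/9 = s*(s - 7/3)*(s + 1/3)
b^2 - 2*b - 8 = (b - 4)*(b + 2)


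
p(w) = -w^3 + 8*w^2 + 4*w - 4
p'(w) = -3*w^2 + 16*w + 4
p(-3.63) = 134.73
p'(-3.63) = -93.61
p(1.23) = 11.16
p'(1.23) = 19.14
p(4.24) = 80.56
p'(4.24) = 17.91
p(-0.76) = -1.98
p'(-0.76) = -9.89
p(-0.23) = -4.48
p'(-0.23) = 0.16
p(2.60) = 42.90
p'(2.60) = 25.32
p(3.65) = 68.55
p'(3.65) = 22.43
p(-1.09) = 2.44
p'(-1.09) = -17.00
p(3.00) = 53.00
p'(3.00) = 25.00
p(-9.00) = 1337.00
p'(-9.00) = -383.00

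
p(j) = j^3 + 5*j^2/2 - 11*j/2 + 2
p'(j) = 3*j^2 + 5*j - 11/2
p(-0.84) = 7.79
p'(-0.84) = -7.58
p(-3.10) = 13.28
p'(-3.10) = 7.83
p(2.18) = 12.25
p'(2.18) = 19.66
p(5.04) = 165.81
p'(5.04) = 95.90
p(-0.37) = 4.33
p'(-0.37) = -6.94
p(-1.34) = 11.45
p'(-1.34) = -6.81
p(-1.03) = 9.22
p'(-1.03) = -7.47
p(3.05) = 36.85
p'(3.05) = 37.66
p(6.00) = 275.00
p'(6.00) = 132.50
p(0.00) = 2.00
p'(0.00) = -5.50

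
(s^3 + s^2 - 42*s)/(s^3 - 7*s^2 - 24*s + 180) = s*(s + 7)/(s^2 - s - 30)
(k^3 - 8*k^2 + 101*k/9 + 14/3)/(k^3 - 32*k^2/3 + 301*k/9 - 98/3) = (3*k + 1)/(3*k - 7)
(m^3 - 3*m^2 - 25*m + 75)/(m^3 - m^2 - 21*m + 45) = (m - 5)/(m - 3)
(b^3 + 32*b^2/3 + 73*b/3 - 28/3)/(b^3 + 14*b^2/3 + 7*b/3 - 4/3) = (b + 7)/(b + 1)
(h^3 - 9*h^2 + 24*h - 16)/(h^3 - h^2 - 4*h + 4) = (h^2 - 8*h + 16)/(h^2 - 4)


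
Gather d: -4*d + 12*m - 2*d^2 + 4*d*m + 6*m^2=-2*d^2 + d*(4*m - 4) + 6*m^2 + 12*m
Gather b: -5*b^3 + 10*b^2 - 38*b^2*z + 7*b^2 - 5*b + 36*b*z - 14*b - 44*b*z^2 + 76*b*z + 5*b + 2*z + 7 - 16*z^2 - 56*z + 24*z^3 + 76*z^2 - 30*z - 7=-5*b^3 + b^2*(17 - 38*z) + b*(-44*z^2 + 112*z - 14) + 24*z^3 + 60*z^2 - 84*z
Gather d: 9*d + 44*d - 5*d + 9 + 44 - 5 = 48*d + 48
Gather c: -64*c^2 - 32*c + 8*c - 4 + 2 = -64*c^2 - 24*c - 2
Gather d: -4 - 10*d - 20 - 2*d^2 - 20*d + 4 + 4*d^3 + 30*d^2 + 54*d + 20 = 4*d^3 + 28*d^2 + 24*d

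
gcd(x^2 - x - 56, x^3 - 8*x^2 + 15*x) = 1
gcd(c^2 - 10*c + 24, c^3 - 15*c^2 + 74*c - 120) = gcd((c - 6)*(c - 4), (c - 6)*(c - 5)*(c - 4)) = c^2 - 10*c + 24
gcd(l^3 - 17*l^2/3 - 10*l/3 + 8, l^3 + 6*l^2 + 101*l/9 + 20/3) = l + 4/3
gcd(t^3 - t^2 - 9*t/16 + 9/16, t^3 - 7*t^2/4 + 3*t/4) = t^2 - 7*t/4 + 3/4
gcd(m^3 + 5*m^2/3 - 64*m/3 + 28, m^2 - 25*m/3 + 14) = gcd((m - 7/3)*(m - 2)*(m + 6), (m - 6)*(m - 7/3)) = m - 7/3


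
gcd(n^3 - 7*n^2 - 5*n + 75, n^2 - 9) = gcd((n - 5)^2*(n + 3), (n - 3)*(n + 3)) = n + 3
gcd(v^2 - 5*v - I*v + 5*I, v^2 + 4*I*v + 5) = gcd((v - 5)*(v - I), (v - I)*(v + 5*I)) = v - I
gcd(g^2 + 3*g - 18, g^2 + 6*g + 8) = 1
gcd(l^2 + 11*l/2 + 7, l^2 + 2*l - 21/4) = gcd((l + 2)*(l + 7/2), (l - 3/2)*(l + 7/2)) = l + 7/2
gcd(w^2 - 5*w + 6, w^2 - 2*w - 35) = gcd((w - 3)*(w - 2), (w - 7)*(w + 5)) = 1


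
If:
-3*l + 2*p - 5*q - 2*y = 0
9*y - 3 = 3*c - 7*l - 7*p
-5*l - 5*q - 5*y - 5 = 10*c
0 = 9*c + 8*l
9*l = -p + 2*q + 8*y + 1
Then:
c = -404/711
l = 101/158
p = -659/474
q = -5251/4266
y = 1553/2133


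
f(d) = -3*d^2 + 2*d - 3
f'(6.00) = -34.00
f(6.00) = -99.00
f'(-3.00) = 20.00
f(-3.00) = -36.00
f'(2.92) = -15.52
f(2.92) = -22.74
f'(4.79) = -26.74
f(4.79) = -62.25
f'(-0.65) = 5.90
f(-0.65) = -5.57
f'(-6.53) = 41.18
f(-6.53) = -143.98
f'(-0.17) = 3.02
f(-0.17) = -3.43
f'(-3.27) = 21.62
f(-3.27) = -41.62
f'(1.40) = -6.40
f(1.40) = -6.08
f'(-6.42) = 40.52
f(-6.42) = -139.49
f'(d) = 2 - 6*d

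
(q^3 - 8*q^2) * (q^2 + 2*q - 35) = q^5 - 6*q^4 - 51*q^3 + 280*q^2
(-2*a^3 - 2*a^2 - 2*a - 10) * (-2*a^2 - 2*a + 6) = 4*a^5 + 8*a^4 - 4*a^3 + 12*a^2 + 8*a - 60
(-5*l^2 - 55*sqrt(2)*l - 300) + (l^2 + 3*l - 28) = -4*l^2 - 55*sqrt(2)*l + 3*l - 328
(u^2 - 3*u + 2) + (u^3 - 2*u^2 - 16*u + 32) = u^3 - u^2 - 19*u + 34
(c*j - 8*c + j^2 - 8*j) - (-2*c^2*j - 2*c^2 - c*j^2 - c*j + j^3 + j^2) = 2*c^2*j + 2*c^2 + c*j^2 + 2*c*j - 8*c - j^3 - 8*j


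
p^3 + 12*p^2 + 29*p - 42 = (p - 1)*(p + 6)*(p + 7)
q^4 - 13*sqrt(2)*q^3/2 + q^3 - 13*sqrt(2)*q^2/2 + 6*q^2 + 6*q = q*(q + 1)*(q - 6*sqrt(2))*(q - sqrt(2)/2)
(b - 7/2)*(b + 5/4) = b^2 - 9*b/4 - 35/8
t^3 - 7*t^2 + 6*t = t*(t - 6)*(t - 1)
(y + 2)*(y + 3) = y^2 + 5*y + 6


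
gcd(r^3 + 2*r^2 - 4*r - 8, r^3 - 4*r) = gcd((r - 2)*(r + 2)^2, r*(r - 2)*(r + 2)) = r^2 - 4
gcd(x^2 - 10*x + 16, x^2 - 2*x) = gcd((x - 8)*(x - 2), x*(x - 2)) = x - 2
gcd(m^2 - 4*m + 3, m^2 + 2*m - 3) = m - 1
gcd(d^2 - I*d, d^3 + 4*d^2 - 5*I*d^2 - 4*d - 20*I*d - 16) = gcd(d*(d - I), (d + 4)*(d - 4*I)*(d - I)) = d - I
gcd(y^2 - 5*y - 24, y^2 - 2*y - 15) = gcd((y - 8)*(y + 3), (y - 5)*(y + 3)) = y + 3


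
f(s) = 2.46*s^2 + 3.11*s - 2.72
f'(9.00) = 47.39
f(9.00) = 224.53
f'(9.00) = 47.39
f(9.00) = 224.53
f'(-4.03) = -16.72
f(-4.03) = 24.70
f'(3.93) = 22.45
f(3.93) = 47.50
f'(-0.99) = -1.76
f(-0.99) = -3.39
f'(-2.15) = -7.47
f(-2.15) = 1.96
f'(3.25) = 19.10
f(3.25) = 33.37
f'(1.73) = 11.62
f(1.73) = 10.02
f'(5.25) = 28.94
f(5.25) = 81.41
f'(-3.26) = -12.93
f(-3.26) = 13.29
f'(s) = 4.92*s + 3.11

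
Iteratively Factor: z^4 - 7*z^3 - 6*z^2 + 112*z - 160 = (z - 4)*(z^3 - 3*z^2 - 18*z + 40) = (z - 4)*(z - 2)*(z^2 - z - 20) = (z - 4)*(z - 2)*(z + 4)*(z - 5)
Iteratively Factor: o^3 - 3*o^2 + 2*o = (o)*(o^2 - 3*o + 2) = o*(o - 2)*(o - 1)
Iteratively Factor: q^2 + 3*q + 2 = (q + 1)*(q + 2)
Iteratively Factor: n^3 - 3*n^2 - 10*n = (n)*(n^2 - 3*n - 10) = n*(n + 2)*(n - 5)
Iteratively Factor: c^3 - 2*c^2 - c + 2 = (c + 1)*(c^2 - 3*c + 2) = (c - 1)*(c + 1)*(c - 2)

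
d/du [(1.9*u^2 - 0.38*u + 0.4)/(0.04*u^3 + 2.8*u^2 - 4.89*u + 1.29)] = (-0.076*u^4 + 0.0304000000000002*u^3 - 8.275*u^2 + 2.662*u + 1.4658)/(0.0016*u^6 + 0.224*u^5 + 7.4488*u^4 - 27.2808*u^3 + 31.1361*u^2 - 12.6162*u + 1.6641)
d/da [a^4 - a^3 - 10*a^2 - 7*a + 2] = 4*a^3 - 3*a^2 - 20*a - 7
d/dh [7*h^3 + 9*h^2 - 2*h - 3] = 21*h^2 + 18*h - 2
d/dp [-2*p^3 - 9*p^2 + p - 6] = -6*p^2 - 18*p + 1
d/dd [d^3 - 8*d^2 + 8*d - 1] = 3*d^2 - 16*d + 8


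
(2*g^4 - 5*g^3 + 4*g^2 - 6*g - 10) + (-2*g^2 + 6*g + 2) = 2*g^4 - 5*g^3 + 2*g^2 - 8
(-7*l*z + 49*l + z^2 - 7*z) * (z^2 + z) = -7*l*z^3 + 42*l*z^2 + 49*l*z + z^4 - 6*z^3 - 7*z^2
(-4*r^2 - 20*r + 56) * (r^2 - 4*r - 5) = -4*r^4 - 4*r^3 + 156*r^2 - 124*r - 280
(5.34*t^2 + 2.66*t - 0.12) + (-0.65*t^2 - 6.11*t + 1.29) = 4.69*t^2 - 3.45*t + 1.17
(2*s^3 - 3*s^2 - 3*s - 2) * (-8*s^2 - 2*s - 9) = -16*s^5 + 20*s^4 + 12*s^3 + 49*s^2 + 31*s + 18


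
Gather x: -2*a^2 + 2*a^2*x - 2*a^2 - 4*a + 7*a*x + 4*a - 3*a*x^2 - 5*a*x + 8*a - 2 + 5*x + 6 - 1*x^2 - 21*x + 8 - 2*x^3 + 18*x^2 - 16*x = -4*a^2 + 8*a - 2*x^3 + x^2*(17 - 3*a) + x*(2*a^2 + 2*a - 32) + 12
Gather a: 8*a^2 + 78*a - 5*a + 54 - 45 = 8*a^2 + 73*a + 9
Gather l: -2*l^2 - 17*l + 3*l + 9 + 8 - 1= -2*l^2 - 14*l + 16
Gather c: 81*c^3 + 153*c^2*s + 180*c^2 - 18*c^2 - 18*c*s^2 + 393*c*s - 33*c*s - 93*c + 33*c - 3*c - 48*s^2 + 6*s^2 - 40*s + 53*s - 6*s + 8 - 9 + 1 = 81*c^3 + c^2*(153*s + 162) + c*(-18*s^2 + 360*s - 63) - 42*s^2 + 7*s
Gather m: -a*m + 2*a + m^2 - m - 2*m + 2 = 2*a + m^2 + m*(-a - 3) + 2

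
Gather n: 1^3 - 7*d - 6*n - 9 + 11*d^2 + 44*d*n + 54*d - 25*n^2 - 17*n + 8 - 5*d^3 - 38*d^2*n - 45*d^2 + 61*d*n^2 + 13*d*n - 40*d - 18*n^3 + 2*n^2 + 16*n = -5*d^3 - 34*d^2 + 7*d - 18*n^3 + n^2*(61*d - 23) + n*(-38*d^2 + 57*d - 7)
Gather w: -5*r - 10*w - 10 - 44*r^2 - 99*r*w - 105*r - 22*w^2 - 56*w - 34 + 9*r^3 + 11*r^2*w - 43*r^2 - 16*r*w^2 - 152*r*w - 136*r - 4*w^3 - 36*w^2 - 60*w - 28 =9*r^3 - 87*r^2 - 246*r - 4*w^3 + w^2*(-16*r - 58) + w*(11*r^2 - 251*r - 126) - 72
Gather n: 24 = 24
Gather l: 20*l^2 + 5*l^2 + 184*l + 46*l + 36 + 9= 25*l^2 + 230*l + 45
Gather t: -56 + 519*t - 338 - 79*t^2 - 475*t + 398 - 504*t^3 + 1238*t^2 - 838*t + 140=-504*t^3 + 1159*t^2 - 794*t + 144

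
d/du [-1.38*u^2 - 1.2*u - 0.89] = -2.76*u - 1.2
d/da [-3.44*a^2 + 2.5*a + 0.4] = 2.5 - 6.88*a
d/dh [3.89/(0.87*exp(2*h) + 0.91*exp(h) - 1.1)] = (-6.7686*exp(h) - 3.5399)*exp(h)/(0.87*exp(2*h) + 0.91*exp(h) - 1.1)^2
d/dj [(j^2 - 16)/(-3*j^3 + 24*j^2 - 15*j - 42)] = (j^4 - 53*j^2 + 228*j - 80)/(3*(j^6 - 16*j^5 + 74*j^4 - 52*j^3 - 199*j^2 + 140*j + 196))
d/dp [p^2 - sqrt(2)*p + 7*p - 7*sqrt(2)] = 2*p - sqrt(2) + 7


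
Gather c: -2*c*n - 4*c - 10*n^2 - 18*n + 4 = c*(-2*n - 4) - 10*n^2 - 18*n + 4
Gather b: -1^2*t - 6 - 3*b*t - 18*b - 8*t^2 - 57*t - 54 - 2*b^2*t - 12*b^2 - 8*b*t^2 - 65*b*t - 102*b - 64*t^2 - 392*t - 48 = b^2*(-2*t - 12) + b*(-8*t^2 - 68*t - 120) - 72*t^2 - 450*t - 108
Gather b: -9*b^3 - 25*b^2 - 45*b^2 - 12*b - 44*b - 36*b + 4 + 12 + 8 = -9*b^3 - 70*b^2 - 92*b + 24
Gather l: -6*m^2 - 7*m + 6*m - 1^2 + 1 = -6*m^2 - m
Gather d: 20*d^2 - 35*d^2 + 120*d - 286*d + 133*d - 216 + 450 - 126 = -15*d^2 - 33*d + 108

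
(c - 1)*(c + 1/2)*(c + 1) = c^3 + c^2/2 - c - 1/2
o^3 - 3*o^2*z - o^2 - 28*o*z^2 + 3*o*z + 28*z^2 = (o - 1)*(o - 7*z)*(o + 4*z)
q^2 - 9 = (q - 3)*(q + 3)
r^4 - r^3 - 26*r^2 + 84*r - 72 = (r - 3)*(r - 2)^2*(r + 6)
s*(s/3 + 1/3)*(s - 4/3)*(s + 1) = s^4/3 + 2*s^3/9 - 5*s^2/9 - 4*s/9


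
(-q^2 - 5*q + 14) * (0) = 0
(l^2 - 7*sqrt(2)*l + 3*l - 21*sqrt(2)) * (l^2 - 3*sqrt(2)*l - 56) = l^4 - 10*sqrt(2)*l^3 + 3*l^3 - 30*sqrt(2)*l^2 - 14*l^2 - 42*l + 392*sqrt(2)*l + 1176*sqrt(2)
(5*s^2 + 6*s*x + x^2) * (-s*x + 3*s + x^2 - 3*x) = -5*s^3*x + 15*s^3 - s^2*x^2 + 3*s^2*x + 5*s*x^3 - 15*s*x^2 + x^4 - 3*x^3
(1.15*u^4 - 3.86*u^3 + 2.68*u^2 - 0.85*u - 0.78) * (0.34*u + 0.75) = 0.391*u^5 - 0.4499*u^4 - 1.9838*u^3 + 1.721*u^2 - 0.9027*u - 0.585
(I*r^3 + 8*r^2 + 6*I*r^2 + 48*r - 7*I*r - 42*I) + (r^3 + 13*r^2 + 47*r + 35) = r^3 + I*r^3 + 21*r^2 + 6*I*r^2 + 95*r - 7*I*r + 35 - 42*I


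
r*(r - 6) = r^2 - 6*r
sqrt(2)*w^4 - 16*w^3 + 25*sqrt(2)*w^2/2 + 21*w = w*(w - 7*sqrt(2))*(w - 3*sqrt(2)/2)*(sqrt(2)*w + 1)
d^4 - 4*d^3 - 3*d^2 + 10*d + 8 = (d - 4)*(d - 2)*(d + 1)^2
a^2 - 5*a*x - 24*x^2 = (a - 8*x)*(a + 3*x)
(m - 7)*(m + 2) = m^2 - 5*m - 14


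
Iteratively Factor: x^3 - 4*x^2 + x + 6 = (x - 3)*(x^2 - x - 2) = (x - 3)*(x + 1)*(x - 2)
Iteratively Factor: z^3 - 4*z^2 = (z)*(z^2 - 4*z) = z*(z - 4)*(z)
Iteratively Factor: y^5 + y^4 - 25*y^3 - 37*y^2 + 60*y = (y + 3)*(y^4 - 2*y^3 - 19*y^2 + 20*y) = (y + 3)*(y + 4)*(y^3 - 6*y^2 + 5*y) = (y - 1)*(y + 3)*(y + 4)*(y^2 - 5*y) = (y - 5)*(y - 1)*(y + 3)*(y + 4)*(y)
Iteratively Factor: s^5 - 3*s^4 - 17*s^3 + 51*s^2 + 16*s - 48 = (s - 3)*(s^4 - 17*s^2 + 16) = (s - 3)*(s + 1)*(s^3 - s^2 - 16*s + 16) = (s - 4)*(s - 3)*(s + 1)*(s^2 + 3*s - 4) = (s - 4)*(s - 3)*(s - 1)*(s + 1)*(s + 4)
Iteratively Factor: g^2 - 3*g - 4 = (g - 4)*(g + 1)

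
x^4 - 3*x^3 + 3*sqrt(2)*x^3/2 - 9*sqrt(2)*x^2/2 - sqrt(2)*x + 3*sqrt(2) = (x - 3)*(x - sqrt(2)/2)*(x + sqrt(2))^2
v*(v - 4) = v^2 - 4*v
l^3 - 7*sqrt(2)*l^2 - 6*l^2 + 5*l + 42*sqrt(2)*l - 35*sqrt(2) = (l - 5)*(l - 1)*(l - 7*sqrt(2))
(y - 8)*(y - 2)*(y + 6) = y^3 - 4*y^2 - 44*y + 96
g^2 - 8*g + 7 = (g - 7)*(g - 1)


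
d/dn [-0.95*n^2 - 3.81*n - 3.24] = -1.9*n - 3.81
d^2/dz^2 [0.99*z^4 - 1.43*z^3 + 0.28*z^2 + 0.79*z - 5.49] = 11.88*z^2 - 8.58*z + 0.56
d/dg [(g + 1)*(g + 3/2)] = 2*g + 5/2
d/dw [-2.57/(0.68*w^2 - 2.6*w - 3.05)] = (3.4952*w - 6.682)/(-0.68*w^2 + 2.6*w + 3.05)^2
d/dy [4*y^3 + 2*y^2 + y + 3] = 12*y^2 + 4*y + 1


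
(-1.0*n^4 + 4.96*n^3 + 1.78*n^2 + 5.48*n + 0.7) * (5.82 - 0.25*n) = 0.25*n^5 - 7.06*n^4 + 28.4222*n^3 + 8.9896*n^2 + 31.7186*n + 4.074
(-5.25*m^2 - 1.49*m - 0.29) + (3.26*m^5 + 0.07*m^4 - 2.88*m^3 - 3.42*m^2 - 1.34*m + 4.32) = 3.26*m^5 + 0.07*m^4 - 2.88*m^3 - 8.67*m^2 - 2.83*m + 4.03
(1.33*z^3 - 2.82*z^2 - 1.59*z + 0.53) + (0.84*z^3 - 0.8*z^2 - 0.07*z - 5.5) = 2.17*z^3 - 3.62*z^2 - 1.66*z - 4.97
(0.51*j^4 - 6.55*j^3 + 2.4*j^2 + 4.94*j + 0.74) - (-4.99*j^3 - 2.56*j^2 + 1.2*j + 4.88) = 0.51*j^4 - 1.56*j^3 + 4.96*j^2 + 3.74*j - 4.14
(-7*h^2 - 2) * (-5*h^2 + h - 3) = 35*h^4 - 7*h^3 + 31*h^2 - 2*h + 6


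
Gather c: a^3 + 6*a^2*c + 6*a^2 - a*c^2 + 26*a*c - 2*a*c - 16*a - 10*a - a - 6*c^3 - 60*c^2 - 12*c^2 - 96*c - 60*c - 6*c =a^3 + 6*a^2 - 27*a - 6*c^3 + c^2*(-a - 72) + c*(6*a^2 + 24*a - 162)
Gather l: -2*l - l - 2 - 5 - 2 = -3*l - 9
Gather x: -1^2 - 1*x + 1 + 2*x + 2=x + 2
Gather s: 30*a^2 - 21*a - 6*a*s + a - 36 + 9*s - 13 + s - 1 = 30*a^2 - 20*a + s*(10 - 6*a) - 50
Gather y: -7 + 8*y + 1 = 8*y - 6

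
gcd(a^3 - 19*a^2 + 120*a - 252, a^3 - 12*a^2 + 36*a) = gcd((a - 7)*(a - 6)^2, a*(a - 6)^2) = a^2 - 12*a + 36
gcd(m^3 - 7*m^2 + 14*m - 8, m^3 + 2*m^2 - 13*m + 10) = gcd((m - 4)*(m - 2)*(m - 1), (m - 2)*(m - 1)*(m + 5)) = m^2 - 3*m + 2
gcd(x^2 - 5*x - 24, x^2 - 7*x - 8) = x - 8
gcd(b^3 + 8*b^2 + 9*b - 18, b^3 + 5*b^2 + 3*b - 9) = b^2 + 2*b - 3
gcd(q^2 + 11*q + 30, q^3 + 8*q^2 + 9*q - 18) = q + 6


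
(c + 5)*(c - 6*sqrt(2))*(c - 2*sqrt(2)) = c^3 - 8*sqrt(2)*c^2 + 5*c^2 - 40*sqrt(2)*c + 24*c + 120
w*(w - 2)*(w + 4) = w^3 + 2*w^2 - 8*w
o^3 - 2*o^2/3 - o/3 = o*(o - 1)*(o + 1/3)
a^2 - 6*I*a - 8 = (a - 4*I)*(a - 2*I)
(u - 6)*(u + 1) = u^2 - 5*u - 6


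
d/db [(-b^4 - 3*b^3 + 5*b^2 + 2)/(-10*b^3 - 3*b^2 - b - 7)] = 2*(5*b^6 + 3*b^5 + 31*b^4 + 17*b^3 + 59*b^2 - 29*b + 1)/(100*b^6 + 60*b^5 + 29*b^4 + 146*b^3 + 43*b^2 + 14*b + 49)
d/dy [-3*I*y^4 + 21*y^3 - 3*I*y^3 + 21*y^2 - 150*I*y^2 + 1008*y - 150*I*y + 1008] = -12*I*y^3 + y^2*(63 - 9*I) + y*(42 - 300*I) + 1008 - 150*I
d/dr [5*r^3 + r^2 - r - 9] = 15*r^2 + 2*r - 1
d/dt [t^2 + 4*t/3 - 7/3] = 2*t + 4/3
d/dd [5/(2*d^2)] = -5/d^3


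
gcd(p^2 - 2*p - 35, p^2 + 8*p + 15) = p + 5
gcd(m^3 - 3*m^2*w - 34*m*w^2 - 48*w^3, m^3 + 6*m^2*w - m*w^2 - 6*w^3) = 1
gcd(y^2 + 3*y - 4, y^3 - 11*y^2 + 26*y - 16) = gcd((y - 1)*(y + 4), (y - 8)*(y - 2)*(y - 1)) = y - 1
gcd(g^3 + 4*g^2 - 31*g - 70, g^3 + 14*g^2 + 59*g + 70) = g^2 + 9*g + 14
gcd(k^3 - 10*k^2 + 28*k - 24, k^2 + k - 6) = k - 2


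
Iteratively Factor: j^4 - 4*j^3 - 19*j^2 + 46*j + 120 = (j - 4)*(j^3 - 19*j - 30) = (j - 4)*(j + 3)*(j^2 - 3*j - 10) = (j - 4)*(j + 2)*(j + 3)*(j - 5)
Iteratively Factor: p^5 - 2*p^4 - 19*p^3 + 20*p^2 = (p - 1)*(p^4 - p^3 - 20*p^2) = p*(p - 1)*(p^3 - p^2 - 20*p) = p^2*(p - 1)*(p^2 - p - 20) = p^2*(p - 1)*(p + 4)*(p - 5)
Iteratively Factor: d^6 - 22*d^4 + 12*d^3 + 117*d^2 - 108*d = (d - 1)*(d^5 + d^4 - 21*d^3 - 9*d^2 + 108*d) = (d - 3)*(d - 1)*(d^4 + 4*d^3 - 9*d^2 - 36*d) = (d - 3)*(d - 1)*(d + 4)*(d^3 - 9*d) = (d - 3)^2*(d - 1)*(d + 4)*(d^2 + 3*d) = d*(d - 3)^2*(d - 1)*(d + 4)*(d + 3)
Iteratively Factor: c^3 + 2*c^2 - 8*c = (c - 2)*(c^2 + 4*c) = c*(c - 2)*(c + 4)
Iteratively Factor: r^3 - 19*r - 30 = (r - 5)*(r^2 + 5*r + 6) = (r - 5)*(r + 3)*(r + 2)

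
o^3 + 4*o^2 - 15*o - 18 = (o - 3)*(o + 1)*(o + 6)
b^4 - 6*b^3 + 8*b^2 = b^2*(b - 4)*(b - 2)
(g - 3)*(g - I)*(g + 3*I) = g^3 - 3*g^2 + 2*I*g^2 + 3*g - 6*I*g - 9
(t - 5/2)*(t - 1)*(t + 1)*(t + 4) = t^4 + 3*t^3/2 - 11*t^2 - 3*t/2 + 10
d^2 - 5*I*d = d*(d - 5*I)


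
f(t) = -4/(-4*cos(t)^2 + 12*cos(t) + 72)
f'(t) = -4*(-8*sin(t)*cos(t) + 12*sin(t))/(-4*cos(t)^2 + 12*cos(t) + 72)^2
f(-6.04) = -0.05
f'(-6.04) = -0.00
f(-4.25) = -0.06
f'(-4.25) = -0.01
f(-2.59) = -0.07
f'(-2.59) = 0.01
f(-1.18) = -0.05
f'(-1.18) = 0.01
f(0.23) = -0.05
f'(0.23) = -0.00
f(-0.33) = -0.05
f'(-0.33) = 0.00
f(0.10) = -0.05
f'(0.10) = -0.00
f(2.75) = -0.07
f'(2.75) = -0.01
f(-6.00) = -0.05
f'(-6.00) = 0.00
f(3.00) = -0.07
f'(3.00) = 0.00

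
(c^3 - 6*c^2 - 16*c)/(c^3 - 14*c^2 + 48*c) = (c + 2)/(c - 6)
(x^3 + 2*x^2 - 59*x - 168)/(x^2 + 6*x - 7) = (x^2 - 5*x - 24)/(x - 1)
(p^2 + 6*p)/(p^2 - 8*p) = (p + 6)/(p - 8)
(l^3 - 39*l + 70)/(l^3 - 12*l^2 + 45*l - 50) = (l + 7)/(l - 5)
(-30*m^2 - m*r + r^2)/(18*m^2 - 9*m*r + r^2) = (5*m + r)/(-3*m + r)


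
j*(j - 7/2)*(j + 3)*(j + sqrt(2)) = j^4 - j^3/2 + sqrt(2)*j^3 - 21*j^2/2 - sqrt(2)*j^2/2 - 21*sqrt(2)*j/2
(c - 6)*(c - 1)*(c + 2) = c^3 - 5*c^2 - 8*c + 12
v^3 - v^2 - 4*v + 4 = (v - 2)*(v - 1)*(v + 2)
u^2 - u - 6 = (u - 3)*(u + 2)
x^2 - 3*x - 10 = (x - 5)*(x + 2)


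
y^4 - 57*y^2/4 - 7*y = y*(y - 4)*(y + 1/2)*(y + 7/2)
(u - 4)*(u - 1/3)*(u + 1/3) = u^3 - 4*u^2 - u/9 + 4/9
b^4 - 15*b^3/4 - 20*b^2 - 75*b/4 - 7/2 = (b - 7)*(b + 1/4)*(b + 1)*(b + 2)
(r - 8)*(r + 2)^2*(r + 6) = r^4 + 2*r^3 - 52*r^2 - 200*r - 192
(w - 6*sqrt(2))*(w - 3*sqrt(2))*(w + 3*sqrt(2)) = w^3 - 6*sqrt(2)*w^2 - 18*w + 108*sqrt(2)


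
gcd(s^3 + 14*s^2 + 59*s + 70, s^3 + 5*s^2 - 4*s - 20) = s^2 + 7*s + 10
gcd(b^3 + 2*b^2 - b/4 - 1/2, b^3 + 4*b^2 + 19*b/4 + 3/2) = b^2 + 5*b/2 + 1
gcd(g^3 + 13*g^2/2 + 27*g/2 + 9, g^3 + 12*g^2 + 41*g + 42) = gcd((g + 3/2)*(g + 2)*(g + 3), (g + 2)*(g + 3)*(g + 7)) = g^2 + 5*g + 6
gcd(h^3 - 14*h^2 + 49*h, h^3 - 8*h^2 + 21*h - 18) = 1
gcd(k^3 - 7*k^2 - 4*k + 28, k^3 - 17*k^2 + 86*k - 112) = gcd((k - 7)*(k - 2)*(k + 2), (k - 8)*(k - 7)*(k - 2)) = k^2 - 9*k + 14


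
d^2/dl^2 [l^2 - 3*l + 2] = 2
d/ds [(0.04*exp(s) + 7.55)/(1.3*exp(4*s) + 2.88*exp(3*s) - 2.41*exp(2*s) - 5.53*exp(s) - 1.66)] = (-0.156*exp(4*s) - 39.4904*exp(3*s) - 65.1356*exp(2*s) + 36.391*exp(s) + 41.6851)*exp(s)/(1.69*exp(8*s) + 7.488*exp(7*s) + 2.0284*exp(6*s) - 28.2596*exp(5*s) - 30.3607*exp(4*s) + 17.093*exp(3*s) + 38.5821*exp(2*s) + 18.3596*exp(s) + 2.7556)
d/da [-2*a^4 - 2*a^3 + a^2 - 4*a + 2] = -8*a^3 - 6*a^2 + 2*a - 4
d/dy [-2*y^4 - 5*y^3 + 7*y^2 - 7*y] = -8*y^3 - 15*y^2 + 14*y - 7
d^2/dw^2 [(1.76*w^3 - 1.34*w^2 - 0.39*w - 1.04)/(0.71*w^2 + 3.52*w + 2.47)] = (8.88178419700125e-16*w^5 + 3.5527136788005e-15*w^4 + 43.745842*w^3 + 102.767028*w^2 + 52.934154*w - 31.693116)/(0.357911*w^6 + 5.323296*w^5 + 30.126933*w^4 + 80.652352*w^3 + 104.807781*w^2 + 64.425504*w + 15.069223)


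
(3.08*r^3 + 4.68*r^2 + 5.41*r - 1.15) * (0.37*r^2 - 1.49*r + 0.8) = 1.1396*r^5 - 2.8576*r^4 - 2.5075*r^3 - 4.7424*r^2 + 6.0415*r - 0.92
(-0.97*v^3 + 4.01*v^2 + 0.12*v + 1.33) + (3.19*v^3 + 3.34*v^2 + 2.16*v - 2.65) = 2.22*v^3 + 7.35*v^2 + 2.28*v - 1.32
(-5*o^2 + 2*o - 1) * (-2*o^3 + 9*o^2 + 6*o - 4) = 10*o^5 - 49*o^4 - 10*o^3 + 23*o^2 - 14*o + 4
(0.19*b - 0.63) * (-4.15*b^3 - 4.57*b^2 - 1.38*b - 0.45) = -0.7885*b^4 + 1.7462*b^3 + 2.6169*b^2 + 0.7839*b + 0.2835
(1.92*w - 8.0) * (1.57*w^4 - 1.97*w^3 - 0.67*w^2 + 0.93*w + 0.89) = 3.0144*w^5 - 16.3424*w^4 + 14.4736*w^3 + 7.1456*w^2 - 5.7312*w - 7.12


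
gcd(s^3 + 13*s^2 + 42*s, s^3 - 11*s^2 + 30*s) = s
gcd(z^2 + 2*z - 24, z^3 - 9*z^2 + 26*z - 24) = z - 4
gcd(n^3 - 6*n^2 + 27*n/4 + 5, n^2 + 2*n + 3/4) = n + 1/2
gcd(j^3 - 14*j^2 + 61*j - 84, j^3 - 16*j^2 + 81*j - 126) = j^2 - 10*j + 21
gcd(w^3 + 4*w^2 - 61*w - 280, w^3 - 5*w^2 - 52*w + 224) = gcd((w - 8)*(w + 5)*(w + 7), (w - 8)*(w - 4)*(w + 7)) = w^2 - w - 56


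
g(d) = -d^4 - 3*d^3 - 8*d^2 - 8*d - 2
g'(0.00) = -8.00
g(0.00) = -2.00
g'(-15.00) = 11707.00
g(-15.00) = -42182.00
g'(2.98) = -241.46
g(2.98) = -255.14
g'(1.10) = -41.81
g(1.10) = -25.94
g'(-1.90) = 17.35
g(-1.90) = -8.14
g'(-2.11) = 23.27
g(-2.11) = -12.38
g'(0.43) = -16.86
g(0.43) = -7.19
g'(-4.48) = 242.71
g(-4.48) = -259.80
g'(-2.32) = 30.63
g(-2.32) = -18.01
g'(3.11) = -265.13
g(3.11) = -288.05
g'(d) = -4*d^3 - 9*d^2 - 16*d - 8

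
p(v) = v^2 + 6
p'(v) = 2*v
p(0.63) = 6.40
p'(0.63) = 1.26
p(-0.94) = 6.88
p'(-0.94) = -1.88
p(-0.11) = 6.01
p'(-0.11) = -0.22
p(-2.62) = 12.86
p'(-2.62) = -5.24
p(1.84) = 9.39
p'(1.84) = 3.68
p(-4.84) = 29.43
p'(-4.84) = -9.68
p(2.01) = 10.04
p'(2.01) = 4.02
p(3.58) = 18.82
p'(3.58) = 7.16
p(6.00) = 42.00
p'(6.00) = 12.00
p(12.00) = 150.00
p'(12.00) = 24.00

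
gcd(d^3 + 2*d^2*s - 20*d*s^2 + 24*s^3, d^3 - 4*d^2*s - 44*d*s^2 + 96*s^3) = -d^2 - 4*d*s + 12*s^2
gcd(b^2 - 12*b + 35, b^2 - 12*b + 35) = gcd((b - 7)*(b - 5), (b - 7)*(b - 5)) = b^2 - 12*b + 35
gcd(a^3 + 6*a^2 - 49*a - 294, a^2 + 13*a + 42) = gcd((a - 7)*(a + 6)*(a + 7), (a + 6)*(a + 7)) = a^2 + 13*a + 42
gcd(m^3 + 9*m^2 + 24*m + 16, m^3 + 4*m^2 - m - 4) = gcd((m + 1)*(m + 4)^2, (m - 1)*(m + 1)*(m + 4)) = m^2 + 5*m + 4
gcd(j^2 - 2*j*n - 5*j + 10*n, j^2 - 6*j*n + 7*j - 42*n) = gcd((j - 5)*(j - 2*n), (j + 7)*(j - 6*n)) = 1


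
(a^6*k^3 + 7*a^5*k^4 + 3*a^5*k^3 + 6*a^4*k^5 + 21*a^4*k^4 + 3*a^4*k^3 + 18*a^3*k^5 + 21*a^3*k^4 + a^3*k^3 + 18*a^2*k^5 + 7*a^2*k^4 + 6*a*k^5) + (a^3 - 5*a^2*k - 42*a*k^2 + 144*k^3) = a^6*k^3 + 7*a^5*k^4 + 3*a^5*k^3 + 6*a^4*k^5 + 21*a^4*k^4 + 3*a^4*k^3 + 18*a^3*k^5 + 21*a^3*k^4 + a^3*k^3 + a^3 + 18*a^2*k^5 + 7*a^2*k^4 - 5*a^2*k + 6*a*k^5 - 42*a*k^2 + 144*k^3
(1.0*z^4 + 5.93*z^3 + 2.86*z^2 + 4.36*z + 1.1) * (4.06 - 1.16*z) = -1.16*z^5 - 2.8188*z^4 + 20.7582*z^3 + 6.554*z^2 + 16.4256*z + 4.466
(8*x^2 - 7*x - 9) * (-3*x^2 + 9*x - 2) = -24*x^4 + 93*x^3 - 52*x^2 - 67*x + 18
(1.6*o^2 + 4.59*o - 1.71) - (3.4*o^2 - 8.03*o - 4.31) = -1.8*o^2 + 12.62*o + 2.6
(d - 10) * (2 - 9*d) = -9*d^2 + 92*d - 20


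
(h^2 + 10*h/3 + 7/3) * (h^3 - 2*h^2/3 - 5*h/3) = h^5 + 8*h^4/3 - 14*h^3/9 - 64*h^2/9 - 35*h/9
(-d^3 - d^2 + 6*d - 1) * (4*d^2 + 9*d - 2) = -4*d^5 - 13*d^4 + 17*d^3 + 52*d^2 - 21*d + 2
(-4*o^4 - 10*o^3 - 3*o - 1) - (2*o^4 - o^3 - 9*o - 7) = -6*o^4 - 9*o^3 + 6*o + 6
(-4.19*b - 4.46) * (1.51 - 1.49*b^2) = 6.2431*b^3 + 6.6454*b^2 - 6.3269*b - 6.7346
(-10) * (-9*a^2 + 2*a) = 90*a^2 - 20*a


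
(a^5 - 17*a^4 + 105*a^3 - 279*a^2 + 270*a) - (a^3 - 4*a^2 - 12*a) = a^5 - 17*a^4 + 104*a^3 - 275*a^2 + 282*a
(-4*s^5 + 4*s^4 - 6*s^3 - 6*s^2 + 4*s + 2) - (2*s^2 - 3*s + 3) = -4*s^5 + 4*s^4 - 6*s^3 - 8*s^2 + 7*s - 1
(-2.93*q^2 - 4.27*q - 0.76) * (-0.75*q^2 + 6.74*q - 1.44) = 2.1975*q^4 - 16.5457*q^3 - 23.9906*q^2 + 1.0264*q + 1.0944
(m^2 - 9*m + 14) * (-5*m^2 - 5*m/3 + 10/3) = -5*m^4 + 130*m^3/3 - 155*m^2/3 - 160*m/3 + 140/3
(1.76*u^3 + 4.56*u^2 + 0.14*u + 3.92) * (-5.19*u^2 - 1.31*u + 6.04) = -9.1344*u^5 - 25.972*u^4 + 3.9302*u^3 + 7.0142*u^2 - 4.2896*u + 23.6768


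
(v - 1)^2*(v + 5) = v^3 + 3*v^2 - 9*v + 5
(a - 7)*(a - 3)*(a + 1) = a^3 - 9*a^2 + 11*a + 21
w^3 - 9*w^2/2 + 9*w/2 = w*(w - 3)*(w - 3/2)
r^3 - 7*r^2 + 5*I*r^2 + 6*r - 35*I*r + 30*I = (r - 6)*(r - 1)*(r + 5*I)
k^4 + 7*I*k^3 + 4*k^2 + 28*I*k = k*(k - 2*I)*(k + 2*I)*(k + 7*I)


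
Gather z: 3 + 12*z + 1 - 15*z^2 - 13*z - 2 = -15*z^2 - z + 2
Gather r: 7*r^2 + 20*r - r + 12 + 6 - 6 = 7*r^2 + 19*r + 12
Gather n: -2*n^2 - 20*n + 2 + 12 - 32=-2*n^2 - 20*n - 18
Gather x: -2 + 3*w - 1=3*w - 3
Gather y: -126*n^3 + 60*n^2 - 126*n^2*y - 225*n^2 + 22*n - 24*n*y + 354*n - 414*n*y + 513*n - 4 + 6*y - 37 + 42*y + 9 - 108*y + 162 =-126*n^3 - 165*n^2 + 889*n + y*(-126*n^2 - 438*n - 60) + 130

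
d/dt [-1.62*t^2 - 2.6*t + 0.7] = -3.24*t - 2.6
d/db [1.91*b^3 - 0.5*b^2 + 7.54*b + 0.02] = 5.73*b^2 - 1.0*b + 7.54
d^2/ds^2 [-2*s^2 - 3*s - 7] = -4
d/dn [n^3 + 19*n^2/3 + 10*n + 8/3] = 3*n^2 + 38*n/3 + 10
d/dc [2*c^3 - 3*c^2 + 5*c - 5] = 6*c^2 - 6*c + 5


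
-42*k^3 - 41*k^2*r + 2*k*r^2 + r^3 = (-6*k + r)*(k + r)*(7*k + r)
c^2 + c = c*(c + 1)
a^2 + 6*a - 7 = (a - 1)*(a + 7)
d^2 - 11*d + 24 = (d - 8)*(d - 3)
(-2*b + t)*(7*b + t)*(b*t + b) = -14*b^3*t - 14*b^3 + 5*b^2*t^2 + 5*b^2*t + b*t^3 + b*t^2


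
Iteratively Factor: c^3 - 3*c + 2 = (c - 1)*(c^2 + c - 2) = (c - 1)^2*(c + 2)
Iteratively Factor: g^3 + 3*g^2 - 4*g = (g - 1)*(g^2 + 4*g) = (g - 1)*(g + 4)*(g)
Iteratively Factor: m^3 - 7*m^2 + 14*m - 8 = (m - 4)*(m^2 - 3*m + 2) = (m - 4)*(m - 2)*(m - 1)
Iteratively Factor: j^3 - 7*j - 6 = (j - 3)*(j^2 + 3*j + 2) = (j - 3)*(j + 2)*(j + 1)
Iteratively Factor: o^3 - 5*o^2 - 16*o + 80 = (o - 4)*(o^2 - o - 20) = (o - 5)*(o - 4)*(o + 4)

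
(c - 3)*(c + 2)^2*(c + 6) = c^4 + 7*c^3 - 2*c^2 - 60*c - 72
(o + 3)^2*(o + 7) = o^3 + 13*o^2 + 51*o + 63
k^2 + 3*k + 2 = (k + 1)*(k + 2)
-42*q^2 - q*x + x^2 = (-7*q + x)*(6*q + x)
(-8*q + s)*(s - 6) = -8*q*s + 48*q + s^2 - 6*s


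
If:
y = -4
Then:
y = -4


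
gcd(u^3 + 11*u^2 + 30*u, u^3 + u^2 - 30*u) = u^2 + 6*u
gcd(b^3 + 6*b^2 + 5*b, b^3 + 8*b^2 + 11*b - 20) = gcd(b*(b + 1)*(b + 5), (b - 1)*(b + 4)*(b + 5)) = b + 5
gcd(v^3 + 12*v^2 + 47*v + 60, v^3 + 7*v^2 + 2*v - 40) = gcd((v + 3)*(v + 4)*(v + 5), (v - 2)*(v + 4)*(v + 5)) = v^2 + 9*v + 20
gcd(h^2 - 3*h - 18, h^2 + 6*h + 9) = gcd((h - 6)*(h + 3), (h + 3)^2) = h + 3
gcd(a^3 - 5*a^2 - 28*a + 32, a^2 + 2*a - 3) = a - 1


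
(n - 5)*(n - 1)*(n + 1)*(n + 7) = n^4 + 2*n^3 - 36*n^2 - 2*n + 35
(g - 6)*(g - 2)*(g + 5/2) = g^3 - 11*g^2/2 - 8*g + 30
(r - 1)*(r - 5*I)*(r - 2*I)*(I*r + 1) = I*r^4 + 8*r^3 - I*r^3 - 8*r^2 - 17*I*r^2 - 10*r + 17*I*r + 10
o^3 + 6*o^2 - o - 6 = (o - 1)*(o + 1)*(o + 6)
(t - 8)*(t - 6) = t^2 - 14*t + 48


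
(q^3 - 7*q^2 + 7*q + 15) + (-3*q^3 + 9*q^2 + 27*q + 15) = -2*q^3 + 2*q^2 + 34*q + 30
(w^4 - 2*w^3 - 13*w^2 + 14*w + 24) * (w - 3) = w^5 - 5*w^4 - 7*w^3 + 53*w^2 - 18*w - 72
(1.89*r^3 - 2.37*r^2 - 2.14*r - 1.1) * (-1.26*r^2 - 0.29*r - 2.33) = -2.3814*r^5 + 2.4381*r^4 - 1.02*r^3 + 7.5287*r^2 + 5.3052*r + 2.563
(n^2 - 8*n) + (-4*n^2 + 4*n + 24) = -3*n^2 - 4*n + 24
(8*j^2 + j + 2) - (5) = 8*j^2 + j - 3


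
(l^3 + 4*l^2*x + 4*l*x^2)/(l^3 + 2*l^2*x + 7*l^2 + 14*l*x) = (l + 2*x)/(l + 7)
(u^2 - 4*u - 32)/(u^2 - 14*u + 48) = (u + 4)/(u - 6)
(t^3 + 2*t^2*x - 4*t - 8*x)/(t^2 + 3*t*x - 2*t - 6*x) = (t^2 + 2*t*x + 2*t + 4*x)/(t + 3*x)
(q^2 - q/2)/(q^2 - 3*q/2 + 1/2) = q/(q - 1)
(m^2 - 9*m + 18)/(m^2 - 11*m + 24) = (m - 6)/(m - 8)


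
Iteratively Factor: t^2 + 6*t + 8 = (t + 4)*(t + 2)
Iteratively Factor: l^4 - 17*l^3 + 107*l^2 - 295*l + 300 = (l - 3)*(l^3 - 14*l^2 + 65*l - 100) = (l - 5)*(l - 3)*(l^2 - 9*l + 20) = (l - 5)*(l - 4)*(l - 3)*(l - 5)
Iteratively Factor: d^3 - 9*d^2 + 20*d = (d - 5)*(d^2 - 4*d) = (d - 5)*(d - 4)*(d)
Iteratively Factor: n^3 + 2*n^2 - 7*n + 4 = (n - 1)*(n^2 + 3*n - 4) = (n - 1)*(n + 4)*(n - 1)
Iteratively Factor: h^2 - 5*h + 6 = (h - 2)*(h - 3)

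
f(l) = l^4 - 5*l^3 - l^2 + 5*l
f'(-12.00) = -9043.00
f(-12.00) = 29172.00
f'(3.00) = -28.00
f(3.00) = -48.00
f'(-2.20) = -105.79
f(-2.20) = 60.83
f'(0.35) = 2.63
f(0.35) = 1.43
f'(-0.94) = -9.70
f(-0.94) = -0.65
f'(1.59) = -20.02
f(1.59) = -8.29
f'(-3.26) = -286.48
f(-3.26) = 259.25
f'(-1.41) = -33.21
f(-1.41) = 8.93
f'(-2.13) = -97.45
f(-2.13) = 53.71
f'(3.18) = -24.42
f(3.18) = -52.74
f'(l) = 4*l^3 - 15*l^2 - 2*l + 5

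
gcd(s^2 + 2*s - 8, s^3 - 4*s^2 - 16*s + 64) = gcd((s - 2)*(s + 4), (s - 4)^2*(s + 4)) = s + 4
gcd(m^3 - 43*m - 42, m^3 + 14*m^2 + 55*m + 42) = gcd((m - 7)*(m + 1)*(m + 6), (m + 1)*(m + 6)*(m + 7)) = m^2 + 7*m + 6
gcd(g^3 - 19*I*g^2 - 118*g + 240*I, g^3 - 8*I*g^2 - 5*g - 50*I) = g - 5*I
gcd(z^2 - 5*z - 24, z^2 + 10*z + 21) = z + 3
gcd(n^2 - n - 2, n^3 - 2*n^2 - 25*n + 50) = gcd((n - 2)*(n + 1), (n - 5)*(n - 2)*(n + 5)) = n - 2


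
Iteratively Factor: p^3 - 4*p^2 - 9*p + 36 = (p + 3)*(p^2 - 7*p + 12) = (p - 3)*(p + 3)*(p - 4)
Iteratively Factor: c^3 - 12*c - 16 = (c - 4)*(c^2 + 4*c + 4) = (c - 4)*(c + 2)*(c + 2)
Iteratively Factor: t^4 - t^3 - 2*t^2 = (t)*(t^3 - t^2 - 2*t) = t*(t + 1)*(t^2 - 2*t) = t^2*(t + 1)*(t - 2)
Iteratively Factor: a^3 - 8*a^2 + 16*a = (a)*(a^2 - 8*a + 16) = a*(a - 4)*(a - 4)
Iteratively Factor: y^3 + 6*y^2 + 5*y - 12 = (y - 1)*(y^2 + 7*y + 12) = (y - 1)*(y + 4)*(y + 3)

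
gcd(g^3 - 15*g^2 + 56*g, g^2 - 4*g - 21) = g - 7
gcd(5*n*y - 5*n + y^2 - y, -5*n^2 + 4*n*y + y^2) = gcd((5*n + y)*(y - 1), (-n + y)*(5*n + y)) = 5*n + y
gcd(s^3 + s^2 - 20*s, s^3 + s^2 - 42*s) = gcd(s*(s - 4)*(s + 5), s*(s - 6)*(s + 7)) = s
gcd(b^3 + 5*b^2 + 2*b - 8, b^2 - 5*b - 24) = 1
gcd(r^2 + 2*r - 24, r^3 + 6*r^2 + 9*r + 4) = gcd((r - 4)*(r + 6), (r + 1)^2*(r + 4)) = 1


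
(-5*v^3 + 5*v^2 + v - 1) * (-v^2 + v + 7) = 5*v^5 - 10*v^4 - 31*v^3 + 37*v^2 + 6*v - 7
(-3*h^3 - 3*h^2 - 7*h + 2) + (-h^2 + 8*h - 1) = -3*h^3 - 4*h^2 + h + 1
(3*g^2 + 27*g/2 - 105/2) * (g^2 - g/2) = 3*g^4 + 12*g^3 - 237*g^2/4 + 105*g/4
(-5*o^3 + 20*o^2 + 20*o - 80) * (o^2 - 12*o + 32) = -5*o^5 + 80*o^4 - 380*o^3 + 320*o^2 + 1600*o - 2560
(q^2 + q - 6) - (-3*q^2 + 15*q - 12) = 4*q^2 - 14*q + 6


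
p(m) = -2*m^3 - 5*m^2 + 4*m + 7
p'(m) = -6*m^2 - 10*m + 4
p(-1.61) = -4.05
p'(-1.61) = 4.55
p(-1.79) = -4.71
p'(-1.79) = 2.68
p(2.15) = -27.39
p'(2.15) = -45.24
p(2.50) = -45.50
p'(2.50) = -58.50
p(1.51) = -5.25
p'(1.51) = -24.78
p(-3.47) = 16.48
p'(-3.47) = -33.55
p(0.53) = 7.42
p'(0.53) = -2.99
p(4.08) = -195.75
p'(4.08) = -136.68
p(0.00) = 7.00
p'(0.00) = 4.00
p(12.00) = -4121.00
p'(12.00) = -980.00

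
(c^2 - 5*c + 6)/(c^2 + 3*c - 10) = (c - 3)/(c + 5)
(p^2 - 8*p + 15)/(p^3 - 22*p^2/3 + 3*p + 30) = 3*(p - 5)/(3*p^2 - 13*p - 30)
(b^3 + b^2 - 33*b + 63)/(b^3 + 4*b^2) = (b^3 + b^2 - 33*b + 63)/(b^2*(b + 4))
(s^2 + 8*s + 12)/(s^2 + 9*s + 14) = (s + 6)/(s + 7)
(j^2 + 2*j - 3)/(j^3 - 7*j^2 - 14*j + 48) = (j - 1)/(j^2 - 10*j + 16)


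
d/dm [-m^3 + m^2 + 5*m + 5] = -3*m^2 + 2*m + 5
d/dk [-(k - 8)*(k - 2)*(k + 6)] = -3*k^2 + 8*k + 44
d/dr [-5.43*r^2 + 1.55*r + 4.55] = 1.55 - 10.86*r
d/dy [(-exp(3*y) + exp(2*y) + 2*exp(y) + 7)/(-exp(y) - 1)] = (2*exp(3*y) + 2*exp(2*y) - 2*exp(y) + 5)*exp(y)/(exp(2*y) + 2*exp(y) + 1)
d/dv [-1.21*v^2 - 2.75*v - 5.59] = -2.42*v - 2.75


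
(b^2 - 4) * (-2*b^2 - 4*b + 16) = -2*b^4 - 4*b^3 + 24*b^2 + 16*b - 64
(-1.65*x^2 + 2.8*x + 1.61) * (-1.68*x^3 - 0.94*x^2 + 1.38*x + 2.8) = 2.772*x^5 - 3.153*x^4 - 7.6138*x^3 - 2.2694*x^2 + 10.0618*x + 4.508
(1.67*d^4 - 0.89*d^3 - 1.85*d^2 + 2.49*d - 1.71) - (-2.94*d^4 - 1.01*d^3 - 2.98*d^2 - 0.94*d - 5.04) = 4.61*d^4 + 0.12*d^3 + 1.13*d^2 + 3.43*d + 3.33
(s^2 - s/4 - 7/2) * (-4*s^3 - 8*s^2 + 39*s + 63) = -4*s^5 - 7*s^4 + 55*s^3 + 325*s^2/4 - 609*s/4 - 441/2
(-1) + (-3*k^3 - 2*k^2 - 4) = -3*k^3 - 2*k^2 - 5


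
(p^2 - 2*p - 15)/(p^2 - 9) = (p - 5)/(p - 3)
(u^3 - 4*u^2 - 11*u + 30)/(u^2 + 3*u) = u - 7 + 10/u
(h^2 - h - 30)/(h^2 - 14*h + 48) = (h + 5)/(h - 8)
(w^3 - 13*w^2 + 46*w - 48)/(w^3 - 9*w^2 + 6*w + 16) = (w - 3)/(w + 1)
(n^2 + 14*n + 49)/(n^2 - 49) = (n + 7)/(n - 7)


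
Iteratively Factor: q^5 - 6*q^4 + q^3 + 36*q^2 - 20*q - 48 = (q - 4)*(q^4 - 2*q^3 - 7*q^2 + 8*q + 12) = (q - 4)*(q - 3)*(q^3 + q^2 - 4*q - 4) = (q - 4)*(q - 3)*(q + 2)*(q^2 - q - 2) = (q - 4)*(q - 3)*(q + 1)*(q + 2)*(q - 2)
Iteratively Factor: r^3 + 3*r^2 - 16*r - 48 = (r + 4)*(r^2 - r - 12) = (r + 3)*(r + 4)*(r - 4)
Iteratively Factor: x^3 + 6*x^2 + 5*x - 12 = (x - 1)*(x^2 + 7*x + 12) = (x - 1)*(x + 4)*(x + 3)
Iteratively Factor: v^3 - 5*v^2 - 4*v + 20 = (v + 2)*(v^2 - 7*v + 10) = (v - 2)*(v + 2)*(v - 5)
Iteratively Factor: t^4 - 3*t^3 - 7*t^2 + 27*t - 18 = (t + 3)*(t^3 - 6*t^2 + 11*t - 6) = (t - 1)*(t + 3)*(t^2 - 5*t + 6) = (t - 3)*(t - 1)*(t + 3)*(t - 2)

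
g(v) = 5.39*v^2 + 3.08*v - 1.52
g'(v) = 10.78*v + 3.08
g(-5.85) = 164.92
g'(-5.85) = -59.98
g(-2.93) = 35.73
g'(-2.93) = -28.51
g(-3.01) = 38.04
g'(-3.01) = -29.37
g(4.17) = 105.05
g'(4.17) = 48.03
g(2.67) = 45.13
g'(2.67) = 31.86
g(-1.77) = 9.91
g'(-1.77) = -16.00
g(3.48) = 74.47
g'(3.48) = 40.59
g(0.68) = 3.07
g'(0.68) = 10.41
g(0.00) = -1.52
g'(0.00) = 3.08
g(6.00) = 211.00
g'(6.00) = 67.76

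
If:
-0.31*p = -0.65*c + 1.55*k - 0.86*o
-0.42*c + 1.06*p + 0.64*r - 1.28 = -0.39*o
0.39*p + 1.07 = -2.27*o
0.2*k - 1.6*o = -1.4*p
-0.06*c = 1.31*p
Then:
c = -71.16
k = -31.06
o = -1.03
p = 3.26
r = -49.47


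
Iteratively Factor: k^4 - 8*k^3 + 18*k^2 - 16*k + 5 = (k - 1)*(k^3 - 7*k^2 + 11*k - 5) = (k - 1)^2*(k^2 - 6*k + 5) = (k - 1)^3*(k - 5)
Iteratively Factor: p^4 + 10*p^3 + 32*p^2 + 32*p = (p)*(p^3 + 10*p^2 + 32*p + 32) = p*(p + 4)*(p^2 + 6*p + 8) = p*(p + 4)^2*(p + 2)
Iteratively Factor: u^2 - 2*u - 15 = (u - 5)*(u + 3)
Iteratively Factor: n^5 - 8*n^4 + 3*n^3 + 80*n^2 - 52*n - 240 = (n + 2)*(n^4 - 10*n^3 + 23*n^2 + 34*n - 120) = (n - 4)*(n + 2)*(n^3 - 6*n^2 - n + 30) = (n - 5)*(n - 4)*(n + 2)*(n^2 - n - 6) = (n - 5)*(n - 4)*(n - 3)*(n + 2)*(n + 2)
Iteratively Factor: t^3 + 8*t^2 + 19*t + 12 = (t + 1)*(t^2 + 7*t + 12) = (t + 1)*(t + 3)*(t + 4)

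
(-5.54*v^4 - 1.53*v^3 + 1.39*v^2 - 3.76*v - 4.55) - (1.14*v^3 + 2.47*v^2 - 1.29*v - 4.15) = -5.54*v^4 - 2.67*v^3 - 1.08*v^2 - 2.47*v - 0.399999999999999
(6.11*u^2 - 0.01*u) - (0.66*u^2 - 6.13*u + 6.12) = 5.45*u^2 + 6.12*u - 6.12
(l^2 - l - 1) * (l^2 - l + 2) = l^4 - 2*l^3 + 2*l^2 - l - 2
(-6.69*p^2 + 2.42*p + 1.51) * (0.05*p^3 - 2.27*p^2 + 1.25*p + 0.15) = -0.3345*p^5 + 15.3073*p^4 - 13.7804*p^3 - 1.4062*p^2 + 2.2505*p + 0.2265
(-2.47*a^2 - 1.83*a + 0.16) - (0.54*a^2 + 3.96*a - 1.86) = -3.01*a^2 - 5.79*a + 2.02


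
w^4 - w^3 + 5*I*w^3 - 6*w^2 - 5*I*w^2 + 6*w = w*(w - 1)*(w + 2*I)*(w + 3*I)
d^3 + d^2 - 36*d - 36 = (d - 6)*(d + 1)*(d + 6)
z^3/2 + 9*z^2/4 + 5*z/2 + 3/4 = (z/2 + 1/2)*(z + 1/2)*(z + 3)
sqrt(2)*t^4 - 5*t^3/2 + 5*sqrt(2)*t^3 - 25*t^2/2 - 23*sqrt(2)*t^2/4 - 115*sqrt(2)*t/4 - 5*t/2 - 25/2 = (t + 5)*(t - 5*sqrt(2)/2)*(t + sqrt(2))*(sqrt(2)*t + 1/2)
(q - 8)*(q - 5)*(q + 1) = q^3 - 12*q^2 + 27*q + 40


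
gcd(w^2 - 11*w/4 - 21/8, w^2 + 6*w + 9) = 1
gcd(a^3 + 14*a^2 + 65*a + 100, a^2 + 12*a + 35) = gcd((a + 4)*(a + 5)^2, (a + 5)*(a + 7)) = a + 5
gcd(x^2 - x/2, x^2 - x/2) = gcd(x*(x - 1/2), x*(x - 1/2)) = x^2 - x/2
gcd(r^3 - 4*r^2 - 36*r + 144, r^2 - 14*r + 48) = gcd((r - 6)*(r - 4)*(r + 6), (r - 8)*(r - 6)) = r - 6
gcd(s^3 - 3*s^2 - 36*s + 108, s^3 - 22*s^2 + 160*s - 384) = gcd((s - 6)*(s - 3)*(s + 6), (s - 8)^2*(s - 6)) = s - 6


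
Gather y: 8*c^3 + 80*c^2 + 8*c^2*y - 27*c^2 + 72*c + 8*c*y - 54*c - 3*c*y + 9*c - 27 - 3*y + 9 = 8*c^3 + 53*c^2 + 27*c + y*(8*c^2 + 5*c - 3) - 18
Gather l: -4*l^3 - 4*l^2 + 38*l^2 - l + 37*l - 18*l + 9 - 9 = -4*l^3 + 34*l^2 + 18*l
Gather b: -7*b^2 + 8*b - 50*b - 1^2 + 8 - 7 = -7*b^2 - 42*b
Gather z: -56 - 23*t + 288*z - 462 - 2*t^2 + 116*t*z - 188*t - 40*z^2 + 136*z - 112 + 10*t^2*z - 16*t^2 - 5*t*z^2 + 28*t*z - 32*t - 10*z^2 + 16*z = -18*t^2 - 243*t + z^2*(-5*t - 50) + z*(10*t^2 + 144*t + 440) - 630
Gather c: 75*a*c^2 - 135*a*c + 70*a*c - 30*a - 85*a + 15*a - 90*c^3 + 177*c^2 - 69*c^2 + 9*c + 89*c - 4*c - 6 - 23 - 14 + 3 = -100*a - 90*c^3 + c^2*(75*a + 108) + c*(94 - 65*a) - 40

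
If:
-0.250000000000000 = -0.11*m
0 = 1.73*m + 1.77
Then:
No Solution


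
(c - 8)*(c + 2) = c^2 - 6*c - 16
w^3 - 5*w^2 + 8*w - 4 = (w - 2)^2*(w - 1)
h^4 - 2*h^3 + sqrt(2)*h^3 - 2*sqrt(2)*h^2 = h^2*(h - 2)*(h + sqrt(2))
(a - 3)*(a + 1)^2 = a^3 - a^2 - 5*a - 3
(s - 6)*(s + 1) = s^2 - 5*s - 6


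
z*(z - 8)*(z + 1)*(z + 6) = z^4 - z^3 - 50*z^2 - 48*z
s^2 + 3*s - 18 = (s - 3)*(s + 6)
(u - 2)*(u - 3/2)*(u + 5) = u^3 + 3*u^2/2 - 29*u/2 + 15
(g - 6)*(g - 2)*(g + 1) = g^3 - 7*g^2 + 4*g + 12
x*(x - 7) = x^2 - 7*x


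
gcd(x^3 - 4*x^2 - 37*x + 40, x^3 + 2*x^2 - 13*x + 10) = x^2 + 4*x - 5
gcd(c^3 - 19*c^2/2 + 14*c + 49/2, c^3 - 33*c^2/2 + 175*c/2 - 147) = c^2 - 21*c/2 + 49/2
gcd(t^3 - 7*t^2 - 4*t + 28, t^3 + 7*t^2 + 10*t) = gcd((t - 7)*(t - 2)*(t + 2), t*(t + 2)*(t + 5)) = t + 2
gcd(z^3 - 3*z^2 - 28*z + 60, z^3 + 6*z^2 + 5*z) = z + 5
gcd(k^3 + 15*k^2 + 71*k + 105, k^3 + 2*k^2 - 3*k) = k + 3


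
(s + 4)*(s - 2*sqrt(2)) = s^2 - 2*sqrt(2)*s + 4*s - 8*sqrt(2)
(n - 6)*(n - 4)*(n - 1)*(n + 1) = n^4 - 10*n^3 + 23*n^2 + 10*n - 24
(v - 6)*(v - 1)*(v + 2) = v^3 - 5*v^2 - 8*v + 12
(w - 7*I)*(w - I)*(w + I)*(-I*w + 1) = -I*w^4 - 6*w^3 - 8*I*w^2 - 6*w - 7*I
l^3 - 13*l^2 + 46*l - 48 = (l - 8)*(l - 3)*(l - 2)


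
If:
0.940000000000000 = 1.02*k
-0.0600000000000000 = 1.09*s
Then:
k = 0.92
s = -0.06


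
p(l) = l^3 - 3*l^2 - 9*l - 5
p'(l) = 3*l^2 - 6*l - 9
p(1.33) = -19.92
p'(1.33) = -11.67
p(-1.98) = -6.70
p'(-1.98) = 14.64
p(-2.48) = -16.38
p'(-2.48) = 24.33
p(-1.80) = -4.35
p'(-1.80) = 11.52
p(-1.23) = -0.33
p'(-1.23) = 2.92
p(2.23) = -28.90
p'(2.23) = -7.46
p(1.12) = -17.44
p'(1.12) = -11.96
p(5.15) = 5.67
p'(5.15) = 39.67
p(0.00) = -5.00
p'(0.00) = -9.00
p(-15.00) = -3920.00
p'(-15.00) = 756.00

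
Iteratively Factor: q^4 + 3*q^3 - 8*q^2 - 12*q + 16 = (q - 1)*(q^3 + 4*q^2 - 4*q - 16) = (q - 1)*(q + 4)*(q^2 - 4) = (q - 1)*(q + 2)*(q + 4)*(q - 2)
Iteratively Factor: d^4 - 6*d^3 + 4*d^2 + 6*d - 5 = (d - 5)*(d^3 - d^2 - d + 1) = (d - 5)*(d + 1)*(d^2 - 2*d + 1) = (d - 5)*(d - 1)*(d + 1)*(d - 1)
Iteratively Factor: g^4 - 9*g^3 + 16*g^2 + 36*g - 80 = (g - 2)*(g^3 - 7*g^2 + 2*g + 40) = (g - 4)*(g - 2)*(g^2 - 3*g - 10) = (g - 4)*(g - 2)*(g + 2)*(g - 5)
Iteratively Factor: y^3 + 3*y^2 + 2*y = (y + 1)*(y^2 + 2*y) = (y + 1)*(y + 2)*(y)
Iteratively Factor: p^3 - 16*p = (p - 4)*(p^2 + 4*p) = p*(p - 4)*(p + 4)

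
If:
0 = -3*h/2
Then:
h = 0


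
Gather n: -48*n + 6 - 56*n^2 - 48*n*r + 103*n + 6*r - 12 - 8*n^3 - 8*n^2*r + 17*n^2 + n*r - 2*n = -8*n^3 + n^2*(-8*r - 39) + n*(53 - 47*r) + 6*r - 6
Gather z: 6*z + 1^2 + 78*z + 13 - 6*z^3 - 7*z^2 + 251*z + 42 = -6*z^3 - 7*z^2 + 335*z + 56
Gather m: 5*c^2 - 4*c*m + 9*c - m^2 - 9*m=5*c^2 + 9*c - m^2 + m*(-4*c - 9)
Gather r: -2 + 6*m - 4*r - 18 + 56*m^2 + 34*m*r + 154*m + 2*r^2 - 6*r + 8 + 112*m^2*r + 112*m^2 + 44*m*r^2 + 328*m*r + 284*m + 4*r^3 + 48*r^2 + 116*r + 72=168*m^2 + 444*m + 4*r^3 + r^2*(44*m + 50) + r*(112*m^2 + 362*m + 106) + 60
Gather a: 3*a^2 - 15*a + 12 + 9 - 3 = 3*a^2 - 15*a + 18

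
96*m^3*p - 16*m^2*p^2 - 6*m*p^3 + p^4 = p*(-6*m + p)*(-4*m + p)*(4*m + p)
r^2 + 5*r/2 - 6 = (r - 3/2)*(r + 4)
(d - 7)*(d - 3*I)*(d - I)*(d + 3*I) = d^4 - 7*d^3 - I*d^3 + 9*d^2 + 7*I*d^2 - 63*d - 9*I*d + 63*I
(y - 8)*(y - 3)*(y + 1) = y^3 - 10*y^2 + 13*y + 24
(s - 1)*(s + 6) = s^2 + 5*s - 6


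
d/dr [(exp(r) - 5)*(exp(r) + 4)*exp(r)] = (3*exp(2*r) - 2*exp(r) - 20)*exp(r)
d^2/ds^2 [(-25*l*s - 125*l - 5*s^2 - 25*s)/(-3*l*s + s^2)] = 10*(-225*l^3 + 225*l^2*s - 8*l*s^3 - 75*l*s^2 - 5*s^3)/(s^3*(-27*l^3 + 27*l^2*s - 9*l*s^2 + s^3))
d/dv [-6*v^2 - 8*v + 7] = -12*v - 8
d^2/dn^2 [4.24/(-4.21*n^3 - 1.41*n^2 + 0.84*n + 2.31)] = ((107.1024*n + 11.9568)*(4.21*n^3 + 1.41*n^2 - 0.84*n - 2.31) - 4.24*(12.63*n^2 + 2.82*n - 0.84)*(25.26*n^2 + 5.64*n - 1.68))/(4.21*n^3 + 1.41*n^2 - 0.84*n - 2.31)^3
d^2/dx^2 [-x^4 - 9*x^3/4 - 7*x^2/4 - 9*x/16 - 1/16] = -12*x^2 - 27*x/2 - 7/2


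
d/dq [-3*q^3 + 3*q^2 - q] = -9*q^2 + 6*q - 1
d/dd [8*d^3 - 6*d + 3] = 24*d^2 - 6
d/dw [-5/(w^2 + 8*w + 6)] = 10*(w + 4)/(w^2 + 8*w + 6)^2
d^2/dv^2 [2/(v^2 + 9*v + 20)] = 4*(-v^2 - 9*v + (2*v + 9)^2 - 20)/(v^2 + 9*v + 20)^3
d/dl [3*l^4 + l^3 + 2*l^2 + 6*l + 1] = 12*l^3 + 3*l^2 + 4*l + 6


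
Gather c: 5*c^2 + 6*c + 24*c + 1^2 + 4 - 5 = 5*c^2 + 30*c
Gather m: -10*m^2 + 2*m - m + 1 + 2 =-10*m^2 + m + 3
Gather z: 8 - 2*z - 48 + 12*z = 10*z - 40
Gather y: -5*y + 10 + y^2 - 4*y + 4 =y^2 - 9*y + 14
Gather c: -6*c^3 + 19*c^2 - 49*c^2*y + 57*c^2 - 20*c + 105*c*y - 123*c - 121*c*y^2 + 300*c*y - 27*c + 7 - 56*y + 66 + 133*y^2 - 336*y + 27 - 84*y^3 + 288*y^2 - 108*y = -6*c^3 + c^2*(76 - 49*y) + c*(-121*y^2 + 405*y - 170) - 84*y^3 + 421*y^2 - 500*y + 100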